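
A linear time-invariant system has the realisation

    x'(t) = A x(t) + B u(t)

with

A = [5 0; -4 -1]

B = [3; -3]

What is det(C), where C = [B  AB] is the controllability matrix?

AB = [[15], [-9]]
Controllability matrix C = [B  AB] = [[3, 15], [-3, -9]]
det(C) = 3·(-9) - 15·(-3) = -27 - (-45) = 18
Since det(C) ≠ 0, rank(C) = 2 and the system is completely controllable.

18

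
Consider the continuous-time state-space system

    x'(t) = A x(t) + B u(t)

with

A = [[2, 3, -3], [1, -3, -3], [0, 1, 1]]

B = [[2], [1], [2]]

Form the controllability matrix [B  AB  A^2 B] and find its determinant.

-468

AB = [[1], [-7], [3]]
A^2B = [[-28], [13], [-4]]
Controllability matrix C = [B  AB  A^2B] = [[2, 1, -28], [1, -7, 13], [2, 3, -4]]
Expanding along the first row, det(C) = 2·((-7)·(-4) - 13·3) - 1·(1·(-4) - 13·2) + (-28)·(1·3 - (-7)·2) = 2·(-11) - 1·(-30) + (-28)·17 = -468
Since det(C) ≠ 0, rank(C) = 3 and the system is completely controllable.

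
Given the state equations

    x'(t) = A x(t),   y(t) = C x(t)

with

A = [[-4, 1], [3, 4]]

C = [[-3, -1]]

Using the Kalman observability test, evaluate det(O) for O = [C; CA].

30

CA = [[9, -7]]
Observability matrix O = [C; CA] = [[-3, -1], [9, -7]]
det(O) = (-3)·(-7) - (-1)·9 = 21 - (-9) = 30
Since det(O) ≠ 0, rank(O) = 2 and the system is completely observable.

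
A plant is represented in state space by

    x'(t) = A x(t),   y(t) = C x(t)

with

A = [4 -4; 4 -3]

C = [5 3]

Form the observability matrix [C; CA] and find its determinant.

CA = [[32, -29]]
Observability matrix O = [C; CA] = [[5, 3], [32, -29]]
det(O) = 5·(-29) - 3·32 = -145 - 96 = -241
Since det(O) ≠ 0, rank(O) = 2 and the system is completely observable.

-241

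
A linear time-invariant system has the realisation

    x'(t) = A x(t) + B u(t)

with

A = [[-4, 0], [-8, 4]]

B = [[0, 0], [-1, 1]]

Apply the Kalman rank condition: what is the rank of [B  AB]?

1

AB = [[0, 0], [-4, 4]]
Controllability matrix C = [B  AB] = [[0, 0, 0, 0], [-1, 1, -4, 4]]
Every column of C is a scalar multiple of column 1 = [0, -1] (multipliers 1, -1, 4, -4), so the columns span a one-dimensional space.
C ≠ 0, hence rank(C) = 1.
rank(C) = 1 < n = 2, so the pair (A, B) is not completely controllable.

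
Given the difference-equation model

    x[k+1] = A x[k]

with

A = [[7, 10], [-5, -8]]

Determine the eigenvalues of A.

-3, 2

det(zI - A) = z^2 - (tr A)z + det A, with tr A = 7 + (-8) = -1 and det A = 7·(-8) - 10·(-5) = -56 - (-50) = -6.
So p(z) = det(zI - A) = z^2 + z - 6.
Factor z^2 + z - 6: two numbers with sum -1 and product -6 are 2 and -3, so z^2 + z - 6 = (z - 2)(z + 3).
Hence p(z) = (z - 2) (z + 3), with roots -3, 2.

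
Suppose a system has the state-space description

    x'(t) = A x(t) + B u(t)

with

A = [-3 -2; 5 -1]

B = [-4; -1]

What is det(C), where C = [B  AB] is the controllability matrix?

AB = [[14], [-19]]
Controllability matrix C = [B  AB] = [[-4, 14], [-1, -19]]
det(C) = (-4)·(-19) - 14·(-1) = 76 - (-14) = 90
Since det(C) ≠ 0, rank(C) = 2 and the system is completely controllable.

90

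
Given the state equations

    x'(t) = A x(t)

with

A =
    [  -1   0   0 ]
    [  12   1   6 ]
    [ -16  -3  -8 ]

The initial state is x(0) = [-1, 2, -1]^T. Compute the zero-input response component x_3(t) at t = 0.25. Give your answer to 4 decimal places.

det(sI - A) = s^3 - (tr A)s^2 + (M11 + M22 + M33)s - det A, where Mii is the 2×2 principal minor of A obtained by deleting row i and column i.
tr A = (-1) + 1 + (-8) = -8; M11 = 1·(-8) - 6·(-3) = -8 - (-18) = 10; M22 = (-1)·(-8) - 0·(-16) = 8 - 0 = 8; M33 = (-1)·1 - 0·12 = -1 - 0 = -1; sum of minors = 17.
det A = (-1)·(1·(-8) - 6·(-3)) - 0·(12·(-8) - 6·(-16)) + 0·(12·(-3) - 1·(-16)) = (-1)·10 - 0·0 + 0·(-20) = -10.
So p(s) = det(sI - A) = s^3 + 8s^2 + 17s + 10.
Rational-root test: any integer root divides 10. Testing small divisors, s = -1 works: p(-1) = -1 + 8 + (-17) + 10 = 0, so (s + 1) is a factor.
Dividing, p(s) = (s + 1)(s^2 + 7s + 10).
Factor s^2 + 7s + 10: two numbers with sum -7 and product 10 are -2 and -5, so s^2 + 7s + 10 = (s + 2)(s + 5).
Hence p(s) = (s + 1) (s + 2) (s + 5), with roots -5, -2, -1.
The eigenvalues -5, -2, -1 are distinct and real, so A is diagonalisable and x(t) = e^{At} x(0) = V diag(e^{λ_i t}) V^{-1} x(0), where the columns of V are the eigenvectors.
λ = -5: A - (-5)I = [[4, 0, 0], [12, 6, 6], [-16, -3, -3]]. v must be orthogonal to every row; (row 1) × (row 2) = [0, -24, 24], so take v_1 = [0, -1, 1]^T.
λ = -2: A - (-2)I = [[1, 0, 0], [12, 3, 6], [-16, -3, -6]]. v must be orthogonal to every row; (row 1) × (row 2) = [0, -6, 3], so take v_2 = [0, 2, -1]^T.
λ = -1: A - (-1)I = [[0, 0, 0], [12, 2, 6], [-16, -3, -7]]. v must be orthogonal to every row; (row 2) × (row 3) = [4, -12, -4], so take v_3 = [1, -3, -1]^T.
V = [v_1 v_2 v_3] = [[0, 0, 1], [-1, 2, -3], [1, -1, -1]] has det V = -1, so V^{-1} = adj(V)/det V = [[5, 1, 2], [4, 1, 1], [1, 0, 0]].
Modal coordinates z(0) = V^{-1} x(0): 5·(-1) + 1·2 + 2·(-1) = -5; 4·(-1) + 1·2 + 1·(-1) = -3; 1·(-1) + 0·2 + 0·(-1) = -1; so z(0) = [-5, -3, -1]^T.
x_3(t) = Σ_i (v_i)_3 · z_i(0) · e^{λ_i t} (row 3 of V times the modal terms).
x_3(0.25) = 1·(-5)·e^{-5·0.25} + (-1)·(-3)·e^{-2·0.25} + (-1)·(-1)·e^{-1·0.25} = (-5)·0.286505 + 3·0.606531 + 1·0.778801 = 1.1659.

1.1659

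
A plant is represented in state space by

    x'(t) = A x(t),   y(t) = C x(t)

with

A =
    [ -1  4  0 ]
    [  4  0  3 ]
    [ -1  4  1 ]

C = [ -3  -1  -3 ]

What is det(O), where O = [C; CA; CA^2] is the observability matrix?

684

CA = [[2, -24, -6]]
CA^2 = [[-92, -16, -78]]
Observability matrix O = [C; CA; CA^2] = [[-3, -1, -3], [2, -24, -6], [-92, -16, -78]]
Expanding along the first row, det(O) = (-3)·((-24)·(-78) - (-6)·(-16)) - (-1)·(2·(-78) - (-6)·(-92)) + (-3)·(2·(-16) - (-24)·(-92)) = (-3)·1776 - (-1)·(-708) + (-3)·(-2240) = 684
Since det(O) ≠ 0, rank(O) = 3 and the system is completely observable.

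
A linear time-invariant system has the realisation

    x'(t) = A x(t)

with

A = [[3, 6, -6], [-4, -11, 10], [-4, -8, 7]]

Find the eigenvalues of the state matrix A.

det(sI - A) = s^3 - (tr A)s^2 + (M11 + M22 + M33)s - det A, where Mii is the 2×2 principal minor of A obtained by deleting row i and column i.
tr A = 3 + (-11) + 7 = -1; M11 = (-11)·7 - 10·(-8) = -77 - (-80) = 3; M22 = 3·7 - (-6)·(-4) = 21 - 24 = -3; M33 = 3·(-11) - 6·(-4) = -33 - (-24) = -9; sum of minors = -9.
det A = 3·((-11)·7 - 10·(-8)) - 6·((-4)·7 - 10·(-4)) + (-6)·((-4)·(-8) - (-11)·(-4)) = 3·3 - 6·12 + (-6)·(-12) = 9.
So p(s) = det(sI - A) = s^3 + s^2 - 9s - 9.
Rational-root test: any integer root divides -9. Testing small divisors, s = -1 works: p(-1) = -1 + 1 + 9 + (-9) = 0, so (s + 1) is a factor.
Dividing, p(s) = (s + 1)(s^2 - 9).
Factor s^2 - 9: two numbers with sum 0 and product -9 are 3 and -3, so s^2 - 9 = (s - 3)(s + 3).
Hence p(s) = (s - 3) (s + 1) (s + 3), with roots -3, -1, 3.
At least one eigenvalue has non-negative real part, so the system is not asymptotically stable.

-3, -1, 3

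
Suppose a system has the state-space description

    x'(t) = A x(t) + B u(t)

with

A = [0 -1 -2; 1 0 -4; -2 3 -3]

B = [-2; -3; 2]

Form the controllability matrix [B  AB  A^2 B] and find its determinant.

AB = [[-1], [-10], [-11]]
A^2B = [[32], [43], [5]]
Controllability matrix C = [B  AB  A^2B] = [[-2, -1, 32], [-3, -10, 43], [2, -11, 5]]
Expanding along the first row, det(C) = (-2)·((-10)·5 - 43·(-11)) - (-1)·((-3)·5 - 43·2) + 32·((-3)·(-11) - (-10)·2) = (-2)·423 - (-1)·(-101) + 32·53 = 749
Since det(C) ≠ 0, rank(C) = 3 and the system is completely controllable.

749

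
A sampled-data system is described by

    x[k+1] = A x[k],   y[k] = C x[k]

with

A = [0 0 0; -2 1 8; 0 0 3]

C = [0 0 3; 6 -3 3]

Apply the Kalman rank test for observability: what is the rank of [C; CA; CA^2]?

CA = [[0, 0, 9], [6, -3, -15]]
CA^2 = [[0, 0, 27], [6, -3, -69]]
Observability matrix O = [C; CA; CA^2] = [[0, 0, 3], [6, -3, 3], [0, 0, 9], [6, -3, -15], [0, 0, 27], [6, -3, -69]]
The columns c1, c2, c3 of O are linearly dependent: c1 + 2·c2 = 0 (check each entry), so rank(O) ≤ 2.
The 2×2 minor from rows 1, 2, columns 1, 3 is 0·3 - 3·6 = 0 - 18 = -18 ≠ 0, so rank(O) = 2.
rank(O) = 2 < n = 3, so the pair (A, C) is not completely observable.

2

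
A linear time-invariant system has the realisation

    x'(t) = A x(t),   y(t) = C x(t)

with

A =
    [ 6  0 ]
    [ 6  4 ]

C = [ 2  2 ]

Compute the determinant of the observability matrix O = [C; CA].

CA = [[24, 8]]
Observability matrix O = [C; CA] = [[2, 2], [24, 8]]
det(O) = 2·8 - 2·24 = 16 - 48 = -32
Since det(O) ≠ 0, rank(O) = 2 and the system is completely observable.

-32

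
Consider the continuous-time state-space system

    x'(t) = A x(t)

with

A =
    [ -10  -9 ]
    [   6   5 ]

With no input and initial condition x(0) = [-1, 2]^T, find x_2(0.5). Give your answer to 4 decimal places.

2.1555

det(sI - A) = s^2 - (tr A)s + det A, with tr A = (-10) + 5 = -5 and det A = (-10)·5 - (-9)·6 = -50 - (-54) = 4.
So p(s) = det(sI - A) = s^2 + 5s + 4.
Factor s^2 + 5s + 4: two numbers with sum -5 and product 4 are -1 and -4, so s^2 + 5s + 4 = (s + 1)(s + 4).
Hence p(s) = (s + 1) (s + 4), with roots -4, -1.
The eigenvalues -4, -1 are distinct and real, so A is diagonalisable and x(t) = e^{At} x(0) = V diag(e^{λ_i t}) V^{-1} x(0), where the columns of V are the eigenvectors.
λ = -4: A - (-4)I = [[-6, -9], [6, 9]]. Row 1 gives (-6)·v1 + (-9)·v2 = 0, so take v_1 = [-3, 2]^T.
λ = -1: A - (-1)I = [[-9, -9], [6, 6]]. Row 1 gives (-9)·v1 + (-9)·v2 = 0, so take v_2 = [-1, 1]^T.
V = [v_1 v_2] = [[-3, -1], [2, 1]] has det V = -1, so V^{-1} = adj(V)/det V = [[-1, -1], [2, 3]].
Modal coordinates z(0) = V^{-1} x(0): (-1)·(-1) + (-1)·2 = -1; 2·(-1) + 3·2 = 4; so z(0) = [-1, 4]^T.
x_2(t) = Σ_i (v_i)_2 · z_i(0) · e^{λ_i t} (row 2 of V times the modal terms).
x_2(0.5) = 2·(-1)·e^{-4·0.5} + 1·4·e^{-1·0.5} = (-2)·0.135335 + 4·0.606531 = 2.1555.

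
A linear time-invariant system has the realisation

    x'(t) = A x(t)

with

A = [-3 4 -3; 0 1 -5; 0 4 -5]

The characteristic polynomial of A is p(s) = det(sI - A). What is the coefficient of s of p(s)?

Expand det(sI - A) for the 3×3 matrix.
p(s) = s^3 + 7s^2 + 27s + 45.
(Check: constant term = det(-A) = (-1)^3 det A = 45; coefficient of s^2 = -tr A = 7.)
The coefficient of s is 27.

27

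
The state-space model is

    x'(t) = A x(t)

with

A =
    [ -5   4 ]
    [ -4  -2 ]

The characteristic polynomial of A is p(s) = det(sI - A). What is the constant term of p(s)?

26

For a 2×2 matrix, det(sI - A) = s^2 - (tr A)s + det A.
tr A = -7, det A = 26.
So p(s) = s^2 + 7s + 26.
The constant term is 26.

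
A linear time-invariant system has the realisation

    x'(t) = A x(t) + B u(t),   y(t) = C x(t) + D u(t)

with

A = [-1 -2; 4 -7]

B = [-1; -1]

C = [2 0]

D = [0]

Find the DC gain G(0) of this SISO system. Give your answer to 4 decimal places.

-0.6667

G(0) = C(-A)^{-1}B + D = -C A^{-1} B + D.
det A = 15, so A^{-1} = (1/15)·adj(A) = [[-7/15, 2/15], [-4/15, -1/15]]
A^{-1} B = [1/3, 1/3]^T
C A^{-1} B = 2/3
G(0) = D - C A^{-1} B = 0 - (2/3) = -2/3 ≈ -0.6667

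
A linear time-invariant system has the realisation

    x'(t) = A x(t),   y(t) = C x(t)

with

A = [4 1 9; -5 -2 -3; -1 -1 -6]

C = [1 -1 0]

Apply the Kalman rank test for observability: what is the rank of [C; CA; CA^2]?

CA = [[9, 3, 12]]
CA^2 = [[9, -9, 0]]
Observability matrix O = [C; CA; CA^2] = [[1, -1, 0], [9, 3, 12], [9, -9, 0]]
The columns c1, c2, c3 of O are linearly dependent: -c1 - c2 + c3 = 0 (check each entry), so rank(O) ≤ 2.
The 2×2 minor from rows 1, 2, columns 1, 2 is 1·3 - (-1)·9 = 3 - (-9) = 12 ≠ 0, so rank(O) = 2.
rank(O) = 2 < n = 3, so the pair (A, C) is not completely observable.

2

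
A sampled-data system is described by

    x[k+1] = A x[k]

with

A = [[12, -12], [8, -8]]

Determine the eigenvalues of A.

det(zI - A) = z^2 - (tr A)z + det A, with tr A = 12 + (-8) = 4 and det A = 12·(-8) - (-12)·8 = -96 - (-96) = 0.
So p(z) = det(zI - A) = z^2 - 4z.
Factor z^2 - 4z: two numbers with sum 4 and product 0 are 4 and 0, so z^2 - 4z = z(z - 4).
Hence p(z) = z (z - 4), with roots 0, 4.

0, 4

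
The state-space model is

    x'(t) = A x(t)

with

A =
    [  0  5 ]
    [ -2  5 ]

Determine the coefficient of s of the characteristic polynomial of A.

-5

For a 2×2 matrix, det(sI - A) = s^2 - (tr A)s + det A.
tr A = 5, det A = 10.
So p(s) = s^2 - 5s + 10.
The coefficient of s is -5.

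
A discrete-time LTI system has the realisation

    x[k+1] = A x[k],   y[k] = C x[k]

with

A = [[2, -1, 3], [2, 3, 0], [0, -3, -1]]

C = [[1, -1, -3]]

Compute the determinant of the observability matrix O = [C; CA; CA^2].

78

CA = [[0, 5, 6]]
CA^2 = [[10, -3, -6]]
Observability matrix O = [C; CA; CA^2] = [[1, -1, -3], [0, 5, 6], [10, -3, -6]]
Expanding along the first row, det(O) = 1·(5·(-6) - 6·(-3)) - (-1)·(0·(-6) - 6·10) + (-3)·(0·(-3) - 5·10) = 1·(-12) - (-1)·(-60) + (-3)·(-50) = 78
Since det(O) ≠ 0, rank(O) = 3 and the system is completely observable.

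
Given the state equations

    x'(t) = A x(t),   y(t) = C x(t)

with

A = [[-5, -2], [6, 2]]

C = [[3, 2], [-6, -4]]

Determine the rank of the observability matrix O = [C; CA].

1

CA = [[-3, -2], [6, 4]]
Observability matrix O = [C; CA] = [[3, 2], [-6, -4], [-3, -2], [6, 4]]
Every row of O is a scalar multiple of row 1 = [3, 2] (multipliers 1, -2, -1, 2), so the rows span a one-dimensional space.
O ≠ 0, hence rank(O) = 1.
rank(O) = 1 < n = 2, so the pair (A, C) is not completely observable.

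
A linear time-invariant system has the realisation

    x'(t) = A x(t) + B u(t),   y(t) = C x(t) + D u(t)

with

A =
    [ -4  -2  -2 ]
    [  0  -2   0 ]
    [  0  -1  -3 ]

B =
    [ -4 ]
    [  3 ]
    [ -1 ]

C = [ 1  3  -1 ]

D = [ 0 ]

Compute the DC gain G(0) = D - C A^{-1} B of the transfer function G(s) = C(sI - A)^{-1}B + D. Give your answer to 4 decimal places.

G(0) = C(-A)^{-1}B + D = -C A^{-1} B + D.
det A = -24, so A^{-1} = (1/-24)·adj(A) = [[-1/4, 1/6, 1/6], [0, -1/2, 0], [0, 1/6, -1/3]]
A^{-1} B = [4/3, -3/2, 5/6]^T
C A^{-1} B = -4
G(0) = D - C A^{-1} B = 0 - (-4) = 4

4.0000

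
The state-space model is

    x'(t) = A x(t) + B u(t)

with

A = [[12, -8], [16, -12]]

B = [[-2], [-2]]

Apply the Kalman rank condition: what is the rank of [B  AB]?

1

AB = [[-8], [-8]]
Controllability matrix C = [B  AB] = [[-2, -8], [-2, -8]]
Every column of C is a scalar multiple of column 1 = [-2, -2] (multipliers 1, 4), so the columns span a one-dimensional space.
C ≠ 0, hence rank(C) = 1.
rank(C) = 1 < n = 2, so the pair (A, B) is not completely controllable.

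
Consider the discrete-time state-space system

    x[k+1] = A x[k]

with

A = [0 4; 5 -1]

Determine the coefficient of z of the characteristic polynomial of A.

For a 2×2 matrix, det(zI - A) = z^2 - (tr A)z + det A.
tr A = -1, det A = -20.
So p(z) = z^2 + z - 20.
The coefficient of z is 1.

1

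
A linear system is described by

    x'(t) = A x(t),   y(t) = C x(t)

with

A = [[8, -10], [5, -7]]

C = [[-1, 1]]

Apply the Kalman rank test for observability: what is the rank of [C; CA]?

CA = [[-3, 3]]
Observability matrix O = [C; CA] = [[-1, 1], [-3, 3]]
Every row of O is a scalar multiple of row 1 = [-1, 1] (multipliers 1, 3), so the rows span a one-dimensional space.
O ≠ 0, hence rank(O) = 1.
rank(O) = 1 < n = 2, so the pair (A, C) is not completely observable.

1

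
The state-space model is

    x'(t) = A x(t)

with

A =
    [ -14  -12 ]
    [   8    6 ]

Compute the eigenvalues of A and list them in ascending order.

-6, -2

det(sI - A) = s^2 - (tr A)s + det A, with tr A = (-14) + 6 = -8 and det A = (-14)·6 - (-12)·8 = -84 - (-96) = 12.
So p(s) = det(sI - A) = s^2 + 8s + 12.
Factor s^2 + 8s + 12: two numbers with sum -8 and product 12 are -2 and -6, so s^2 + 8s + 12 = (s + 2)(s + 6).
Hence p(s) = (s + 2) (s + 6), with roots -6, -2.
All eigenvalues have negative real part, so the system is asymptotically stable.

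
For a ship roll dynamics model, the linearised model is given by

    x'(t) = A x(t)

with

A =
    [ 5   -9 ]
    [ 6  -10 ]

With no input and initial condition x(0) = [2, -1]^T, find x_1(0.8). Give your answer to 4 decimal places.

det(sI - A) = s^2 - (tr A)s + det A, with tr A = 5 + (-10) = -5 and det A = 5·(-10) - (-9)·6 = -50 - (-54) = 4.
So p(s) = det(sI - A) = s^2 + 5s + 4.
Factor s^2 + 5s + 4: two numbers with sum -5 and product 4 are -1 and -4, so s^2 + 5s + 4 = (s + 1)(s + 4).
Hence p(s) = (s + 1) (s + 4), with roots -4, -1.
The eigenvalues -4, -1 are distinct and real, so A is diagonalisable and x(t) = e^{At} x(0) = V diag(e^{λ_i t}) V^{-1} x(0), where the columns of V are the eigenvectors.
λ = -4: A - (-4)I = [[9, -9], [6, -6]]. Row 1 gives 9·v1 + (-9)·v2 = 0, so take v_1 = [1, 1]^T.
λ = -1: A - (-1)I = [[6, -9], [6, -9]]. Row 1 gives 6·v1 + (-9)·v2 = 0, so take v_2 = [3, 2]^T.
V = [v_1 v_2] = [[1, 3], [1, 2]] has det V = -1, so V^{-1} = adj(V)/det V = [[-2, 3], [1, -1]].
Modal coordinates z(0) = V^{-1} x(0): (-2)·2 + 3·(-1) = -7; 1·2 + (-1)·(-1) = 3; so z(0) = [-7, 3]^T.
x_1(t) = Σ_i (v_i)_1 · z_i(0) · e^{λ_i t} (row 1 of V times the modal terms).
x_1(0.8) = 1·(-7)·e^{-4·0.8} + 3·3·e^{-1·0.8} = (-7)·0.040762 + 9·0.449329 = 3.7586.

3.7586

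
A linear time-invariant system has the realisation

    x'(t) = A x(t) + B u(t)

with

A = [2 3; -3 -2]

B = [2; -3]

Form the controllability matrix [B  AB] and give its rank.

AB = [[-5], [0]]
Controllability matrix C = [B  AB] = [[2, -5], [-3, 0]]
det(C) = 2·0 - (-5)·(-3) = 0 - 15 = -15 ≠ 0, so rank(C) = 2.
rank(C) = 2 = n, so the pair (A, B) is completely controllable.

2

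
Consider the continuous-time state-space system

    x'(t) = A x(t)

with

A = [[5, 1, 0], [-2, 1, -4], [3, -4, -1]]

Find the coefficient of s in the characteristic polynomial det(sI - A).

Expand det(sI - A) for the 3×3 matrix.
p(s) = s^3 - 5s^2 - 15s + 99.
(Check: constant term = det(-A) = (-1)^3 det A = 99; coefficient of s^2 = -tr A = -5.)
The coefficient of s is -15.

-15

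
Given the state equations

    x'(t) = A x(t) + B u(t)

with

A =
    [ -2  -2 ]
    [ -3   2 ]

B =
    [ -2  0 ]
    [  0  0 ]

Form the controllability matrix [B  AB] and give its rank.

AB = [[4, 0], [6, 0]]
Controllability matrix C = [B  AB] = [[-2, 0, 4, 0], [0, 0, 6, 0]]
Take the 2×2 submatrix of C formed by columns 1, 3: [[-2, 4], [0, 6]]. Its determinant is (-2)·6 - 4·0 = -12 - 0 = -12 ≠ 0.
So rank(C) ≥ 2; since C has 2 rows, rank(C) = 2.
rank(C) = 2 = n, so the pair (A, B) is completely controllable.

2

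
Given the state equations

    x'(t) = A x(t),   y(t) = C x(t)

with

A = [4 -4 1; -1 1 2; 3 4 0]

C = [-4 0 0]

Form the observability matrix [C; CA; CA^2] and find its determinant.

-2048

CA = [[-16, 16, -4]]
CA^2 = [[-92, 64, 16]]
Observability matrix O = [C; CA; CA^2] = [[-4, 0, 0], [-16, 16, -4], [-92, 64, 16]]
Expanding along the first row, det(O) = (-4)·(16·16 - (-4)·64) - 0·((-16)·16 - (-4)·(-92)) + 0·((-16)·64 - 16·(-92)) = (-4)·512 - 0·(-624) + 0·448 = -2048
Since det(O) ≠ 0, rank(O) = 3 and the system is completely observable.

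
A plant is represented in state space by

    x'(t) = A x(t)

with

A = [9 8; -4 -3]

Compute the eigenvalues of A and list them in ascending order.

1, 5

det(sI - A) = s^2 - (tr A)s + det A, with tr A = 9 + (-3) = 6 and det A = 9·(-3) - 8·(-4) = -27 - (-32) = 5.
So p(s) = det(sI - A) = s^2 - 6s + 5.
Factor s^2 - 6s + 5: two numbers with sum 6 and product 5 are 5 and 1, so s^2 - 6s + 5 = (s - 5)(s - 1).
Hence p(s) = (s - 5) (s - 1), with roots 1, 5.
At least one eigenvalue has non-negative real part, so the system is not asymptotically stable.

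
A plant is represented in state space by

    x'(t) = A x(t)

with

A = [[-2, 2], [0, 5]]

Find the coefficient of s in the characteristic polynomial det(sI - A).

-3

For a 2×2 matrix, det(sI - A) = s^2 - (tr A)s + det A.
tr A = 3, det A = -10.
So p(s) = s^2 - 3s - 10.
The coefficient of s is -3.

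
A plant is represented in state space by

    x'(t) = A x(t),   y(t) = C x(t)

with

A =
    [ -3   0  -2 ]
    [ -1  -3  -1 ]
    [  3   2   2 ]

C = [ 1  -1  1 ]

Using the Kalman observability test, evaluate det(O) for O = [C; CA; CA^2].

0

CA = [[1, 5, 1]]
CA^2 = [[-5, -13, -5]]
Observability matrix O = [C; CA; CA^2] = [[1, -1, 1], [1, 5, 1], [-5, -13, -5]]
Expanding along the first row, det(O) = 1·(5·(-5) - 1·(-13)) - (-1)·(1·(-5) - 1·(-5)) + 1·(1·(-13) - 5·(-5)) = 1·(-12) - (-1)·0 + 1·12 = 0
Since det(O) = 0, rank(O) < 3 and the system is not completely observable.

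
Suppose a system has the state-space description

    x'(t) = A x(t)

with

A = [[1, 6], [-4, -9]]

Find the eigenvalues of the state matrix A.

det(sI - A) = s^2 - (tr A)s + det A, with tr A = 1 + (-9) = -8 and det A = 1·(-9) - 6·(-4) = -9 - (-24) = 15.
So p(s) = det(sI - A) = s^2 + 8s + 15.
Factor s^2 + 8s + 15: two numbers with sum -8 and product 15 are -3 and -5, so s^2 + 8s + 15 = (s + 3)(s + 5).
Hence p(s) = (s + 3) (s + 5), with roots -5, -3.
All eigenvalues have negative real part, so the system is asymptotically stable.

-5, -3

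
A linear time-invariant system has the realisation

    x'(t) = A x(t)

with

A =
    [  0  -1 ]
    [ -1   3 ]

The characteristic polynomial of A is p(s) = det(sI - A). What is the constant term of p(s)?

-1

For a 2×2 matrix, det(sI - A) = s^2 - (tr A)s + det A.
tr A = 3, det A = -1.
So p(s) = s^2 - 3s - 1.
The constant term is -1.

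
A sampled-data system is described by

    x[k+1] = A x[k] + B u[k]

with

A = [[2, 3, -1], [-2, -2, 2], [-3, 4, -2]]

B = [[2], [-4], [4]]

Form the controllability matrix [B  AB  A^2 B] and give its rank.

AB = [[-12], [12], [-30]]
A^2B = [[42], [-60], [144]]
Controllability matrix C = [B  AB  A^2B] = [[2, -12, 42], [-4, 12, -60], [4, -30, 144]]
det(C) = 2·(12·144 - (-60)·(-30)) - (-12)·((-4)·144 - (-60)·4) + 42·((-4)·(-30) - 12·4) = 2·(-72) - (-12)·(-336) + 42·72 = -1152 ≠ 0, so rank(C) = 3.
rank(C) = 3 = n, so the pair (A, B) is completely controllable.

3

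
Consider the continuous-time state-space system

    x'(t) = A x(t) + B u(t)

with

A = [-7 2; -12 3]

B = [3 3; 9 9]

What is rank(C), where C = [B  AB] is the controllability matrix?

1

AB = [[-3, -3], [-9, -9]]
Controllability matrix C = [B  AB] = [[3, 3, -3, -3], [9, 9, -9, -9]]
Every column of C is a scalar multiple of column 1 = [3, 9] (multipliers 1, 1, -1, -1), so the columns span a one-dimensional space.
C ≠ 0, hence rank(C) = 1.
rank(C) = 1 < n = 2, so the pair (A, B) is not completely controllable.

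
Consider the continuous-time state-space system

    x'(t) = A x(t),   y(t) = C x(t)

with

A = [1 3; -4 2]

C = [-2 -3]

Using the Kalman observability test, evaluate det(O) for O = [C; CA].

CA = [[10, -12]]
Observability matrix O = [C; CA] = [[-2, -3], [10, -12]]
det(O) = (-2)·(-12) - (-3)·10 = 24 - (-30) = 54
Since det(O) ≠ 0, rank(O) = 2 and the system is completely observable.

54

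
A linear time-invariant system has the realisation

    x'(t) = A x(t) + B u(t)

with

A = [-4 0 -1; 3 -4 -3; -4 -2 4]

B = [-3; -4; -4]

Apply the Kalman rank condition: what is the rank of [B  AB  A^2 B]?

AB = [[16], [19], [4]]
A^2B = [[-68], [-40], [-86]]
Controllability matrix C = [B  AB  A^2B] = [[-3, 16, -68], [-4, 19, -40], [-4, 4, -86]]
det(C) = (-3)·(19·(-86) - (-40)·4) - 16·((-4)·(-86) - (-40)·(-4)) + (-68)·((-4)·4 - 19·(-4)) = (-3)·(-1474) - 16·184 + (-68)·60 = -2602 ≠ 0, so rank(C) = 3.
rank(C) = 3 = n, so the pair (A, B) is completely controllable.

3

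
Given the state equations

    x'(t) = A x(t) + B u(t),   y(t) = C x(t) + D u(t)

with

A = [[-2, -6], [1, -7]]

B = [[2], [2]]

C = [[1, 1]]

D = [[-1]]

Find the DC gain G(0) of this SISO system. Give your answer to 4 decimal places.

-0.6000

G(0) = C(-A)^{-1}B + D = -C A^{-1} B + D.
det A = 20, so A^{-1} = (1/20)·adj(A) = [[-7/20, 3/10], [-1/20, -1/10]]
A^{-1} B = [-1/10, -3/10]^T
C A^{-1} B = -2/5
G(0) = D - C A^{-1} B = -1 - (-2/5) = -3/5 ≈ -0.6000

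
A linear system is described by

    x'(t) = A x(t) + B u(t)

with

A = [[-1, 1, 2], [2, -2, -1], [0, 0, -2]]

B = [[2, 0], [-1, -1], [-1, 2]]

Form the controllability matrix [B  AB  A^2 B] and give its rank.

AB = [[-5, 3], [7, 0], [2, -4]]
A^2B = [[16, -11], [-26, 10], [-4, 8]]
Controllability matrix C = [B  AB  A^2B] = [[2, 0, -5, 3, 16, -11], [-1, -1, 7, 0, -26, 10], [-1, 2, 2, -4, -4, 8]]
Take the 3×3 submatrix of C formed by columns 1, 2, 3: [[2, 0, -5], [-1, -1, 7], [-1, 2, 2]]. Its determinant is 2·((-1)·2 - 7·2) - 0·((-1)·2 - 7·(-1)) + (-5)·((-1)·2 - (-1)·(-1)) = 2·(-16) - 0·5 + (-5)·(-3) = -17 ≠ 0.
So rank(C) ≥ 3; since C has 3 rows, rank(C) = 3.
rank(C) = 3 = n, so the pair (A, B) is completely controllable.

3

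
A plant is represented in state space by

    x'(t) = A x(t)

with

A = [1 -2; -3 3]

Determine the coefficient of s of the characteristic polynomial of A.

For a 2×2 matrix, det(sI - A) = s^2 - (tr A)s + det A.
tr A = 4, det A = -3.
So p(s) = s^2 - 4s - 3.
The coefficient of s is -4.

-4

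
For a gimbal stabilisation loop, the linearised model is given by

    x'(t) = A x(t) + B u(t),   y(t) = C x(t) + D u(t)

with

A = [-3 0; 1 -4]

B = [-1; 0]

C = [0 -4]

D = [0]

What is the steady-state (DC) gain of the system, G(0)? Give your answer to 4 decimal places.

G(0) = C(-A)^{-1}B + D = -C A^{-1} B + D.
det A = 12, so A^{-1} = (1/12)·adj(A) = [[-1/3, 0], [-1/12, -1/4]]
A^{-1} B = [1/3, 1/12]^T
C A^{-1} B = -1/3
G(0) = D - C A^{-1} B = 0 - (-1/3) = 1/3 ≈ 0.3333

0.3333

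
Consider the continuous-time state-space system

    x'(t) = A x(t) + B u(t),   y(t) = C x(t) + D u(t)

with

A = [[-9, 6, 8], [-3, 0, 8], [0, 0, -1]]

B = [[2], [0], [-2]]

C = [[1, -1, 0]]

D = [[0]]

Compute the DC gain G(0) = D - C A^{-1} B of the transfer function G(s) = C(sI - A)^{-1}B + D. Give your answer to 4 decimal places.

0.3333

G(0) = C(-A)^{-1}B + D = -C A^{-1} B + D.
det A = -18, so A^{-1} = (1/-18)·adj(A) = [[0, -1/3, -8/3], [1/6, -1/2, -8/3], [0, 0, -1]]
A^{-1} B = [16/3, 17/3, 2]^T
C A^{-1} B = -1/3
G(0) = D - C A^{-1} B = 0 - (-1/3) = 1/3 ≈ 0.3333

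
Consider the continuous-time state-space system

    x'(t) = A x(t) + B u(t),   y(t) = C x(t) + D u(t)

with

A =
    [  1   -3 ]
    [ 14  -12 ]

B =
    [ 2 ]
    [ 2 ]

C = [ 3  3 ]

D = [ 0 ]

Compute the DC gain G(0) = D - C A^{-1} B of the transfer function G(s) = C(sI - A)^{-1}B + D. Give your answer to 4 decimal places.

G(0) = C(-A)^{-1}B + D = -C A^{-1} B + D.
det A = 30, so A^{-1} = (1/30)·adj(A) = [[-2/5, 1/10], [-7/15, 1/30]]
A^{-1} B = [-3/5, -13/15]^T
C A^{-1} B = -22/5
G(0) = D - C A^{-1} B = 0 - (-22/5) = 22/5 ≈ 4.4000

4.4000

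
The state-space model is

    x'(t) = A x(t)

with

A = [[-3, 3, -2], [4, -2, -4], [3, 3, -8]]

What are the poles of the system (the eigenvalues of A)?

-6, -5, -2

det(sI - A) = s^3 - (tr A)s^2 + (M11 + M22 + M33)s - det A, where Mii is the 2×2 principal minor of A obtained by deleting row i and column i.
tr A = (-3) + (-2) + (-8) = -13; M11 = (-2)·(-8) - (-4)·3 = 16 - (-12) = 28; M22 = (-3)·(-8) - (-2)·3 = 24 - (-6) = 30; M33 = (-3)·(-2) - 3·4 = 6 - 12 = -6; sum of minors = 52.
det A = (-3)·((-2)·(-8) - (-4)·3) - 3·(4·(-8) - (-4)·3) + (-2)·(4·3 - (-2)·3) = (-3)·28 - 3·(-20) + (-2)·18 = -60.
So p(s) = det(sI - A) = s^3 + 13s^2 + 52s + 60.
Rational-root test: any integer root divides 60. Testing small divisors, s = -2 works: p(-2) = -8 + 52 + (-104) + 60 = 0, so (s + 2) is a factor.
Dividing, p(s) = (s + 2)(s^2 + 11s + 30).
Factor s^2 + 11s + 30: two numbers with sum -11 and product 30 are -5 and -6, so s^2 + 11s + 30 = (s + 5)(s + 6).
Hence p(s) = (s + 2) (s + 5) (s + 6), with roots -6, -5, -2.
All eigenvalues have negative real part, so the system is asymptotically stable.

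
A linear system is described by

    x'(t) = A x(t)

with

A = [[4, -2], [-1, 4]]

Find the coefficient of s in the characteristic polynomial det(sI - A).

For a 2×2 matrix, det(sI - A) = s^2 - (tr A)s + det A.
tr A = 8, det A = 14.
So p(s) = s^2 - 8s + 14.
The coefficient of s is -8.

-8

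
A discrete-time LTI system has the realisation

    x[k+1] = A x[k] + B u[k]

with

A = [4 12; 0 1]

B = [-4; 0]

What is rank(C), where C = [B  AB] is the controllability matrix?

1

AB = [[-16], [0]]
Controllability matrix C = [B  AB] = [[-4, -16], [0, 0]]
Every column of C is a scalar multiple of column 1 = [-4, 0] (multipliers 1, 4), so the columns span a one-dimensional space.
C ≠ 0, hence rank(C) = 1.
rank(C) = 1 < n = 2, so the pair (A, B) is not completely controllable.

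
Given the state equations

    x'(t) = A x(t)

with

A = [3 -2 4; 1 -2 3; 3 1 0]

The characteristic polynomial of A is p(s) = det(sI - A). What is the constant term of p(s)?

Expand det(sI - A) for the 3×3 matrix.
p(s) = s^3 - s^2 - 19s - 1.
(Check: constant term = det(-A) = (-1)^3 det A = -1; coefficient of s^2 = -tr A = -1.)
The constant term is -1.

-1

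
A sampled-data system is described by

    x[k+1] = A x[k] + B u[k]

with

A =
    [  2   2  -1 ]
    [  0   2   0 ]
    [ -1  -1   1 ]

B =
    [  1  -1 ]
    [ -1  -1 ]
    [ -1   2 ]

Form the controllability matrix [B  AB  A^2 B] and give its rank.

AB = [[1, -6], [-2, -2], [-1, 4]]
A^2B = [[-1, -20], [-4, -4], [0, 12]]
Controllability matrix C = [B  AB  A^2B] = [[1, -1, 1, -6, -1, -20], [-1, -1, -2, -2, -4, -4], [-1, 2, -1, 4, 0, 12]]
Take the 3×3 submatrix of C formed by columns 1, 2, 3: [[1, -1, 1], [-1, -1, -2], [-1, 2, -1]]. Its determinant is 1·((-1)·(-1) - (-2)·2) - (-1)·((-1)·(-1) - (-2)·(-1)) + 1·((-1)·2 - (-1)·(-1)) = 1·5 - (-1)·(-1) + 1·(-3) = 1 ≠ 0.
So rank(C) ≥ 3; since C has 3 rows, rank(C) = 3.
rank(C) = 3 = n, so the pair (A, B) is completely controllable.

3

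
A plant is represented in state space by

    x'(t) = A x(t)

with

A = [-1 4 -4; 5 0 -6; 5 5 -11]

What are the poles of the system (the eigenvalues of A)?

det(sI - A) = s^3 - (tr A)s^2 + (M11 + M22 + M33)s - det A, where Mii is the 2×2 principal minor of A obtained by deleting row i and column i.
tr A = (-1) + 0 + (-11) = -12; M11 = 0·(-11) - (-6)·5 = 0 - (-30) = 30; M22 = (-1)·(-11) - (-4)·5 = 11 - (-20) = 31; M33 = (-1)·0 - 4·5 = 0 - 20 = -20; sum of minors = 41.
det A = (-1)·(0·(-11) - (-6)·5) - 4·(5·(-11) - (-6)·5) + (-4)·(5·5 - 0·5) = (-1)·30 - 4·(-25) + (-4)·25 = -30.
So p(s) = det(sI - A) = s^3 + 12s^2 + 41s + 30.
Rational-root test: any integer root divides 30. Testing small divisors, s = -1 works: p(-1) = -1 + 12 + (-41) + 30 = 0, so (s + 1) is a factor.
Dividing, p(s) = (s + 1)(s^2 + 11s + 30).
Factor s^2 + 11s + 30: two numbers with sum -11 and product 30 are -5 and -6, so s^2 + 11s + 30 = (s + 5)(s + 6).
Hence p(s) = (s + 1) (s + 5) (s + 6), with roots -6, -5, -1.
All eigenvalues have negative real part, so the system is asymptotically stable.

-6, -5, -1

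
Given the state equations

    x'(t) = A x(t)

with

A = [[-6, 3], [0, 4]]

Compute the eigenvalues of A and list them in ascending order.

det(sI - A) = s^2 - (tr A)s + det A, with tr A = (-6) + 4 = -2 and det A = (-6)·4 - 3·0 = -24 - 0 = -24.
So p(s) = det(sI - A) = s^2 + 2s - 24.
Factor s^2 + 2s - 24: two numbers with sum -2 and product -24 are 4 and -6, so s^2 + 2s - 24 = (s - 4)(s + 6).
Hence p(s) = (s - 4) (s + 6), with roots -6, 4.
At least one eigenvalue has non-negative real part, so the system is not asymptotically stable.

-6, 4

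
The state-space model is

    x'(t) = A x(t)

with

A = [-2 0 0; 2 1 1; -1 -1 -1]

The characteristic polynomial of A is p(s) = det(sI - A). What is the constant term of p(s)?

0

Expand det(sI - A) for the 3×3 matrix.
p(s) = s^3 + 2s^2.
(Check: constant term = det(-A) = (-1)^3 det A = 0; coefficient of s^2 = -tr A = 2.)
The constant term is 0.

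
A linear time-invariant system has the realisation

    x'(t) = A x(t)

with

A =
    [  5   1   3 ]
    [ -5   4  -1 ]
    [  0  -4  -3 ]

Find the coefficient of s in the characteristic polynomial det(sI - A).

Expand det(sI - A) for the 3×3 matrix.
p(s) = s^3 - 6s^2 - 6s + 35.
(Check: constant term = det(-A) = (-1)^3 det A = 35; coefficient of s^2 = -tr A = -6.)
The coefficient of s is -6.

-6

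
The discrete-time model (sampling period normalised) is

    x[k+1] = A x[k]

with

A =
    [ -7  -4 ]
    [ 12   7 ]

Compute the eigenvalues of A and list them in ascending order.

det(zI - A) = z^2 - (tr A)z + det A, with tr A = (-7) + 7 = 0 and det A = (-7)·7 - (-4)·12 = -49 - (-48) = -1.
So p(z) = det(zI - A) = z^2 - 1.
Factor z^2 - 1: two numbers with sum 0 and product -1 are 1 and -1, so z^2 - 1 = (z - 1)(z + 1).
Hence p(z) = (z - 1) (z + 1), with roots -1, 1.

-1, 1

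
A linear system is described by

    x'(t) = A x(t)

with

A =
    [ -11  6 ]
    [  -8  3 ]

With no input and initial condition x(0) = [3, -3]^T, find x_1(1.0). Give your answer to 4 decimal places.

-0.7547

det(sI - A) = s^2 - (tr A)s + det A, with tr A = (-11) + 3 = -8 and det A = (-11)·3 - 6·(-8) = -33 - (-48) = 15.
So p(s) = det(sI - A) = s^2 + 8s + 15.
Factor s^2 + 8s + 15: two numbers with sum -8 and product 15 are -3 and -5, so s^2 + 8s + 15 = (s + 3)(s + 5).
Hence p(s) = (s + 3) (s + 5), with roots -5, -3.
The eigenvalues -5, -3 are distinct and real, so A is diagonalisable and x(t) = e^{At} x(0) = V diag(e^{λ_i t}) V^{-1} x(0), where the columns of V are the eigenvectors.
λ = -5: A - (-5)I = [[-6, 6], [-8, 8]]. Row 1 gives (-6)·v1 + 6·v2 = 0, so take v_1 = [1, 1]^T.
λ = -3: A - (-3)I = [[-8, 6], [-8, 6]]. Row 1 gives (-8)·v1 + 6·v2 = 0, so take v_2 = [-3, -4]^T.
V = [v_1 v_2] = [[1, -3], [1, -4]] has det V = -1, so V^{-1} = adj(V)/det V = [[4, -3], [1, -1]].
Modal coordinates z(0) = V^{-1} x(0): 4·3 + (-3)·(-3) = 21; 1·3 + (-1)·(-3) = 6; so z(0) = [21, 6]^T.
x_1(t) = Σ_i (v_i)_1 · z_i(0) · e^{λ_i t} (row 1 of V times the modal terms).
x_1(1.0) = 1·21·e^{-5·1.0} + (-3)·6·e^{-3·1.0} = 21·0.006738 + (-18)·0.049787 = -0.7547.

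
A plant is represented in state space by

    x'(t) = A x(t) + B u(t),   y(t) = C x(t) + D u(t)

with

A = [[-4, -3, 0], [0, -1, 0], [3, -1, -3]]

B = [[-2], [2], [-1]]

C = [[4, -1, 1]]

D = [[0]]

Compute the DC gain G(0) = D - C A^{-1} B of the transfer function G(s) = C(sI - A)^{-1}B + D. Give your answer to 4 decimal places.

-13.0000

G(0) = C(-A)^{-1}B + D = -C A^{-1} B + D.
det A = -12, so A^{-1} = (1/-12)·adj(A) = [[-1/4, 3/4, 0], [0, -1, 0], [-1/4, 13/12, -1/3]]
A^{-1} B = [2, -2, 3]^T
C A^{-1} B = 13
G(0) = D - C A^{-1} B = 0 - (13) = -13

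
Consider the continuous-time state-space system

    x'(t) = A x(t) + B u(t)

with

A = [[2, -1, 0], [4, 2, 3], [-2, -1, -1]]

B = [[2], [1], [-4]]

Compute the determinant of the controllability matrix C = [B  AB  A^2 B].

AB = [[3], [-2], [-1]]
A^2B = [[8], [5], [-3]]
Controllability matrix C = [B  AB  A^2B] = [[2, 3, 8], [1, -2, 5], [-4, -1, -3]]
Expanding along the first row, det(C) = 2·((-2)·(-3) - 5·(-1)) - 3·(1·(-3) - 5·(-4)) + 8·(1·(-1) - (-2)·(-4)) = 2·11 - 3·17 + 8·(-9) = -101
Since det(C) ≠ 0, rank(C) = 3 and the system is completely controllable.

-101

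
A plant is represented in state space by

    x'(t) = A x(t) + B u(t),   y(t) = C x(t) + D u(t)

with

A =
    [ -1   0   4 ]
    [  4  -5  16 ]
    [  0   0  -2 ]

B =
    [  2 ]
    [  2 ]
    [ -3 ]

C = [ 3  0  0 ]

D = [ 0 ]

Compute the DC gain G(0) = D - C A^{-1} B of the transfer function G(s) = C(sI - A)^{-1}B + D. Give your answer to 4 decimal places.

G(0) = C(-A)^{-1}B + D = -C A^{-1} B + D.
det A = -10, so A^{-1} = (1/-10)·adj(A) = [[-1, 0, -2], [-4/5, -1/5, -16/5], [0, 0, -1/2]]
A^{-1} B = [4, 38/5, 3/2]^T
C A^{-1} B = 12
G(0) = D - C A^{-1} B = 0 - (12) = -12

-12.0000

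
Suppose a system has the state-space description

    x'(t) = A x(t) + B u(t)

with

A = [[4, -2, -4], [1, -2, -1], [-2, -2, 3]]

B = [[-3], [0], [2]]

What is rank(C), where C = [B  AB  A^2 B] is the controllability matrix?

3

AB = [[-20], [-5], [12]]
A^2B = [[-118], [-22], [86]]
Controllability matrix C = [B  AB  A^2B] = [[-3, -20, -118], [0, -5, -22], [2, 12, 86]]
det(C) = (-3)·((-5)·86 - (-22)·12) - (-20)·(0·86 - (-22)·2) + (-118)·(0·12 - (-5)·2) = (-3)·(-166) - (-20)·44 + (-118)·10 = 198 ≠ 0, so rank(C) = 3.
rank(C) = 3 = n, so the pair (A, B) is completely controllable.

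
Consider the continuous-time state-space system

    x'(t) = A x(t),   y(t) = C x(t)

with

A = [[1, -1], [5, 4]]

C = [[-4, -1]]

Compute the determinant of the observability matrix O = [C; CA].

CA = [[-9, 0]]
Observability matrix O = [C; CA] = [[-4, -1], [-9, 0]]
det(O) = (-4)·0 - (-1)·(-9) = 0 - 9 = -9
Since det(O) ≠ 0, rank(O) = 2 and the system is completely observable.

-9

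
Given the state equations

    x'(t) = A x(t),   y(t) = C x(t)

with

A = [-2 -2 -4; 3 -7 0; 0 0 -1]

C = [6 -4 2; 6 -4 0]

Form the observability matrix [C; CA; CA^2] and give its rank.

CA = [[-24, 16, -26], [-24, 16, -24]]
CA^2 = [[96, -64, 122], [96, -64, 120]]
Observability matrix O = [C; CA; CA^2] = [[6, -4, 2], [6, -4, 0], [-24, 16, -26], [-24, 16, -24], [96, -64, 122], [96, -64, 120]]
The columns c1, c2, c3 of O are linearly dependent: 2·c1 + 3·c2 = 0 (check each entry), so rank(O) ≤ 2.
The 2×2 minor from rows 1, 2, columns 1, 3 is 6·0 - 2·6 = 0 - 12 = -12 ≠ 0, so rank(O) = 2.
rank(O) = 2 < n = 3, so the pair (A, C) is not completely observable.

2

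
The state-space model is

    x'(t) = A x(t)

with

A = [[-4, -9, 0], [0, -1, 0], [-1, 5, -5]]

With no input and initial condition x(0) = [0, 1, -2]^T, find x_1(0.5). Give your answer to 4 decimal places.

-1.4136

det(sI - A) = s^3 - (tr A)s^2 + (M11 + M22 + M33)s - det A, where Mii is the 2×2 principal minor of A obtained by deleting row i and column i.
tr A = (-4) + (-1) + (-5) = -10; M11 = (-1)·(-5) - 0·5 = 5 - 0 = 5; M22 = (-4)·(-5) - 0·(-1) = 20 - 0 = 20; M33 = (-4)·(-1) - (-9)·0 = 4 - 0 = 4; sum of minors = 29.
det A = (-4)·((-1)·(-5) - 0·5) - (-9)·(0·(-5) - 0·(-1)) + 0·(0·5 - (-1)·(-1)) = (-4)·5 - (-9)·0 + 0·(-1) = -20.
So p(s) = det(sI - A) = s^3 + 10s^2 + 29s + 20.
Rational-root test: any integer root divides 20. Testing small divisors, s = -1 works: p(-1) = -1 + 10 + (-29) + 20 = 0, so (s + 1) is a factor.
Dividing, p(s) = (s + 1)(s^2 + 9s + 20).
Factor s^2 + 9s + 20: two numbers with sum -9 and product 20 are -4 and -5, so s^2 + 9s + 20 = (s + 4)(s + 5).
Hence p(s) = (s + 1) (s + 4) (s + 5), with roots -5, -4, -1.
The eigenvalues -5, -4, -1 are distinct and real, so A is diagonalisable and x(t) = e^{At} x(0) = V diag(e^{λ_i t}) V^{-1} x(0), where the columns of V are the eigenvectors.
λ = -5: A - (-5)I = [[1, -9, 0], [0, 4, 0], [-1, 5, 0]]. v must be orthogonal to every row; (row 1) × (row 2) = [0, 0, 4], so take v_1 = [0, 0, 1]^T.
λ = -4: A - (-4)I = [[0, -9, 0], [0, 3, 0], [-1, 5, -1]]. v must be orthogonal to every row; (row 1) × (row 3) = [9, 0, -9], so take v_2 = [1, 0, -1]^T.
λ = -1: A - (-1)I = [[-3, -9, 0], [0, 0, 0], [-1, 5, -4]]. v must be orthogonal to every row; (row 1) × (row 3) = [36, -12, -24], so take v_3 = [3, -1, -2]^T.
V = [v_1 v_2 v_3] = [[0, 1, 3], [0, 0, -1], [1, -1, -2]] has det V = -1, so V^{-1} = adj(V)/det V = [[1, 1, 1], [1, 3, 0], [0, -1, 0]].
Modal coordinates z(0) = V^{-1} x(0): 1·0 + 1·1 + 1·(-2) = -1; 1·0 + 3·1 + 0·(-2) = 3; 0·0 + (-1)·1 + 0·(-2) = -1; so z(0) = [-1, 3, -1]^T.
x_1(t) = Σ_i (v_i)_1 · z_i(0) · e^{λ_i t} (row 1 of V times the modal terms).
x_1(0.5) = 0·(-1)·e^{-5·0.5} + 1·3·e^{-4·0.5} + 3·(-1)·e^{-1·0.5} = 0·0.082085 + 3·0.135335 + (-3)·0.606531 = -1.4136.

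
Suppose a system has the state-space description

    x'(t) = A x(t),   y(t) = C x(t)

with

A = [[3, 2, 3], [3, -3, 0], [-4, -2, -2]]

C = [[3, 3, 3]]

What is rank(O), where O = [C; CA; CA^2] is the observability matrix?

3

CA = [[6, -9, 3]]
CA^2 = [[-21, 33, 12]]
Observability matrix O = [C; CA; CA^2] = [[3, 3, 3], [6, -9, 3], [-21, 33, 12]]
det(O) = 3·((-9)·12 - 3·33) - 3·(6·12 - 3·(-21)) + 3·(6·33 - (-9)·(-21)) = 3·(-207) - 3·135 + 3·9 = -999 ≠ 0, so rank(O) = 3.
rank(O) = 3 = n, so the pair (A, C) is completely observable.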